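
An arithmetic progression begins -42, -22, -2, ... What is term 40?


aₙ = a₁ + (n-1)d
= -42 + (40-1)×20
= -42 + 780
= 738

a_40 = 738


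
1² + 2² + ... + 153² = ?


n = 153
n(n+1)(2n+1)/6 = 153×154×307/6
= 7233534/6 = 1205589

Σk² = 1205589


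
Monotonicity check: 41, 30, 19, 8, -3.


Differences: -11, -11, -11, -11
All differences < 0 → strictly DECREASING

Monotonically decreasing


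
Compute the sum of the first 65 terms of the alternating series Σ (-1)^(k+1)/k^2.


S = 1 - 1/4 + 1/9 - 1/16 + 1/25 - 1/36 + 1/49 - 1/64 ± ...
= 0.8226
(Full series converges to +π²/12 ≈ +0.8225)

S_65 = 0.8226


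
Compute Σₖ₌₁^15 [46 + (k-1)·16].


aₙ = 46 + (15-1)×16 = 270
Sₙ = n(a₁+aₙ)/2 = 15×(46+270)/2
= 15×316/2 = 2370

S_15 = 2370


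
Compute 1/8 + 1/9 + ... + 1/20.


Σₖ₌8^20 1/k = 1/8 + 1/9 + 1/10 + ... + 1/20
= 77976391/77597520
≈ 1.0049

Sum = 77976391/77597520 ≈ 1.0049


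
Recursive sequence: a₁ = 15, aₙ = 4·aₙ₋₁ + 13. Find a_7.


Computing step by step:
a_1 = 15
a_2 = 73
a_3 = 305
a_4 = 1233
a_5 = 4945
a_6 = 19793
a_7 = 79185


a_7 = 79185


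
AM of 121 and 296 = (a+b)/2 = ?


AM = (121 + 296)/2 = 417/2 = 208.5

AM = 208.5


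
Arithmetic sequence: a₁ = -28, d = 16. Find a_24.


aₙ = a₁ + (n-1)d
= -28 + (24-1)×16
= -28 + 368
= 340

a_24 = 340


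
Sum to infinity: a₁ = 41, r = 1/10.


S∞ = a₁/(1-r) = 41/(1 - 1/10)
= 41/(9/10)
= 410/9

S∞ = 410/9


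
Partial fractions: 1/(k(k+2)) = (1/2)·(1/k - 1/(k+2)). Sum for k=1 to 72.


1/(k(k+2)) = (1/2)·(1/k - 1/(k+2)) (partial fractions)
Telescoping: Σ = (1/2)·(1 + 1/2 - 1/73 - 1/74) = 1989/2701

Sum = 1989/2701


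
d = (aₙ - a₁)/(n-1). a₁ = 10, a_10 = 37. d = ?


d = (aₙ - a₁)/(n-1)
= (37 - 10)/(10-1)
= 27/9 = 3

d = 3


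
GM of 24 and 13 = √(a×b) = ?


GM = √(24×13) = √312 = 17.6635

GM = 17.6635


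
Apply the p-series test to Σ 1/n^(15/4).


p-series test: Σ c/n^p converges if p > 1, diverges if p ≤ 1 (constant c > 0 doesn't affect convergence).
p = 15/4
15/4 > 1 → CONVERGES

Converges (p = 15/4 > 1)


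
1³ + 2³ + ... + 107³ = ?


n(n+1)/2 = 107×108/2 = 5778
Σk³ = 5778² = 33385284

Σk³ = 33385284


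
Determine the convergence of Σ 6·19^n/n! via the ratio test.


aₙ = 6·19^n/n!
a_{n+1}/aₙ = 19^(n+1)/(n+1)! × n!/19^n  (constant 6 cancels)
= 19/(n+1)
L = lim(n→∞) 19/(n+1) = 0
L < 1 → series CONVERGES

Converges (ratio test: L = 0 < 1)


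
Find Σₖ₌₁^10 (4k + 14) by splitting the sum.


Σ(4k+14) = 4·Σk + 14·n
= 4·55 + 14·10
= 220 + 140 = 360

Σ = 360


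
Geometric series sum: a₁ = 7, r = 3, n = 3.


Sₙ = 7×(3^3 - 1)/(3 - 1)
= 7×(27 - 1)/2
= 7×26/2
= 91

S_3 = 91


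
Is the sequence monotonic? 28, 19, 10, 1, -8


Differences: -9, -9, -9, -9
All differences < 0 → strictly DECREASING

Monotonically decreasing


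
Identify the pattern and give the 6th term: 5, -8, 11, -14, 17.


Pattern: alternating sign, magnitude arithmetic (d=3)
Terms: 5, -8, 11, -14, 17
Next term = -20

Next term = -20


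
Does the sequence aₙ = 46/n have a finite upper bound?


a₁ = 46, a₂ = 46/2, a₃ = 46/3, ...
0 < aₙ ≤ 46 for all n ≥ 1
Lower bound: 0, Upper bound: 46
The sequence IS bounded

Bounded (0 < aₙ ≤ 46)


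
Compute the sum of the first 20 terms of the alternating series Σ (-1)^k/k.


S = -1 + 1/2 - 1/3 + 1/4 - 1/5 + 1/6 - 1/7 + 1/8 ± ...
= -0.6688
(Full series converges to -ln(2) ≈ -0.6931)

S_20 = -0.6688


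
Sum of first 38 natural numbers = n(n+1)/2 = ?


n(n+1)/2 = 38×39/2 = 1482/2 = 741

Σk = 741


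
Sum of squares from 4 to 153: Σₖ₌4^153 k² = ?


Σₖ₌4^153 k² = Σₖ₌₁^153 k² − Σₖ₌₁^3 k²
= 153·154·307/6 − 3·4·7/6
= 1205589 − 14 = 1205575

Σk² = 1205575


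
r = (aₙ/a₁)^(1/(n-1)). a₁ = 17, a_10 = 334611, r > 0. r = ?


r^(n-1) = aₙ/a₁
r^9 = 334611/17 = 19683
r = 19683^(1/9)
= 3

r = 3


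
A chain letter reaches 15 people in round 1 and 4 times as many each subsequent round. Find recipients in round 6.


aₙ = a₁·r^(n-1)
= 15×4^5
= 15×1024
= 15360

a_6 = 15360


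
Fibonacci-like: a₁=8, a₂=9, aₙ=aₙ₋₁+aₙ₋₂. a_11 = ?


Computing iteratively: 8, 9, 17, 26, 43, 69, 112, 181, 293, 474, 767
a_11 = 767

a_11 = 767


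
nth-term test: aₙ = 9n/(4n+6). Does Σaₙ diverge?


lim(n→∞) 9n/(4n+6) = 9/4 = 9/4  (divide numerator and denominator by n)
lim aₙ = 9/4 ≠ 0 → series DIVERGES

Diverges (lim aₙ = 9/4 ≠ 0)


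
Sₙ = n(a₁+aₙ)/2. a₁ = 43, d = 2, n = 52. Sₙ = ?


aₙ = 43 + (52-1)×2 = 145
Sₙ = n(a₁+aₙ)/2 = 52×(43+145)/2
= 52×188/2 = 4888

S_52 = 4888


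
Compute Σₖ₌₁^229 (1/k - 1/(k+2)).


Telescoping with gap 2: two head and two tail terms survive.
= (1 + 1/2) - (1/230 + 1/231)
= 3/2 - 1/230 - 1/231 = 39617/26565

Sum = 39617/26565


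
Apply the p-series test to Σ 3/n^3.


p-series test: Σ c/n^p converges if p > 1, diverges if p ≤ 1 (constant c > 0 doesn't affect convergence).
p = 3
3 > 1 → CONVERGES

Converges (p = 3 > 1)


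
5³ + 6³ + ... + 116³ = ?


Σₖ₌5^116 k³ = [116·117/2]² − [4·5/2]²
= 46049796 − 100 = 46049696

Σk³ = 46049696


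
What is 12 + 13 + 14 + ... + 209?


Σₖ₌12^209 k = Σₖ₌₁^209 k − Σₖ₌₁^11 k
= 209·210/2 − 11·12/2
= 21945 − 66 = 21879

Σk = 21879


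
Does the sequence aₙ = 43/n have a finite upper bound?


a₁ = 43, a₂ = 43/2, a₃ = 43/3, ...
0 < aₙ ≤ 43 for all n ≥ 1
Lower bound: 0, Upper bound: 43
The sequence IS bounded

Bounded (0 < aₙ ≤ 43)


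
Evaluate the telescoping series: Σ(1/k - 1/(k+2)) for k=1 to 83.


Telescoping with gap 2: two head and two tail terms survive.
= (1 + 1/2) - (1/84 + 1/85)
= 3/2 - 1/84 - 1/85 = 10541/7140

Sum = 10541/7140


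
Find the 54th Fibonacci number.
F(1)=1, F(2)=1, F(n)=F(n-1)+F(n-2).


Fibonacci sequence: 1, 1, 2, 3, 5, 8, 13, 21, 34, 55, 89, ...
F(54) = 86267571272

F(54) = 86267571272


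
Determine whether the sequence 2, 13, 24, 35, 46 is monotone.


Differences: 11, 11, 11, 11
All differences > 0 → strictly INCREASING

Monotonically increasing


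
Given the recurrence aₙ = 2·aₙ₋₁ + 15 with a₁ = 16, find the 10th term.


Computing step by step:
a_1 = 16
a_2 = 47
a_3 = 109
a_4 = 233
a_5 = 481
a_6 = 977
a_7 = 1969
a_8 = 3953
a_9 = 7921
a_10 = 15857


a_10 = 15857


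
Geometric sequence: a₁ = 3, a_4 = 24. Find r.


r^(n-1) = aₙ/a₁
r^3 = 24/3 = 8
r = 8^(1/3)
= 2

r = 2


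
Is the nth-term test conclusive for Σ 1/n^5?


lim(n→∞) 1/n^5 = 0
lim aₙ = 0 → nth-term test is INCONCLUSIVE
(Need other tests; this is actually a convergent p-series with p=5 > 1)

Inconclusive (lim aₙ = 0; need another test)


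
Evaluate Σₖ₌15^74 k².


Σₖ₌15^74 k² = Σₖ₌₁^74 k² − Σₖ₌₁^14 k²
= 74·75·149/6 − 14·15·29/6
= 137825 − 1015 = 136810

Σk² = 136810


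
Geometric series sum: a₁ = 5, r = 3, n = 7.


Sₙ = 5×(3^7 - 1)/(3 - 1)
= 5×(2187 - 1)/2
= 5×2186/2
= 5465

S_7 = 5465


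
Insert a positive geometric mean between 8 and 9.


GM = √(8×9) = √72 = 8.4853

GM = 8.4853


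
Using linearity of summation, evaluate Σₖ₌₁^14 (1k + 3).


Σ(1k+3) = 1·Σk + 3·n
= 1·105 + 3·14
= 105 + 42 = 147

Σ = 147


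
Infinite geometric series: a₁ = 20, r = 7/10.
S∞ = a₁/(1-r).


S∞ = a₁/(1-r) = 20/(1 - 7/10)
= 20/(3/10)
= 200/3

S∞ = 200/3


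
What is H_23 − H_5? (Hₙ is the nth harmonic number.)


Σₖ₌6^23 1/k = 1/6 + 1/7 + 1/8 + ... + 1/23
= 2589587393/1784742960
≈ 1.451

Sum = 2589587393/1784742960 ≈ 1.451


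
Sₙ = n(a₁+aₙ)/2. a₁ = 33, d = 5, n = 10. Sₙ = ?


aₙ = 33 + (10-1)×5 = 78
Sₙ = n(a₁+aₙ)/2 = 10×(33+78)/2
= 10×111/2 = 555

S_10 = 555


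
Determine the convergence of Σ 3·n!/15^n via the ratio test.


aₙ = 3·n!/15^n
a_{n+1}/aₙ = (n+1)!/15^(n+1) × 15^n/n!  (constant 3 cancels)
= (n+1)/15
L = lim(n→∞) (n+1)/15 = ∞
L > 1 → series DIVERGES

Diverges (ratio test: L = ∞ > 1)


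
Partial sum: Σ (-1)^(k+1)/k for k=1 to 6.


S = 1 - 1/2 + 1/3 - 1/4 + 1/5 - 1/6
= 0.6167
(Full series converges to +ln(2) ≈ +0.6931)

S_6 = 0.6167


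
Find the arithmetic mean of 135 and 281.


AM = (135 + 281)/2 = 416/2 = 208

AM = 208


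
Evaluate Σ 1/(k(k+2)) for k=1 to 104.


1/(k(k+2)) = (1/2)·(1/k - 1/(k+2)) (partial fractions)
Telescoping: Σ = (1/2)·(1 + 1/2 - 1/105 - 1/106) = 4121/5565

Sum = 4121/5565


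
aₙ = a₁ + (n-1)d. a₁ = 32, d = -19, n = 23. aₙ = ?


aₙ = a₁ + (n-1)d
= 32 + (23-1)×-19
= 32 - 418
= -386

a_23 = -386


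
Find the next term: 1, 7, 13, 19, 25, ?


Pattern: arithmetic (d=6)
Terms: 1, 7, 13, 19, 25
Next term = 31

Next term = 31


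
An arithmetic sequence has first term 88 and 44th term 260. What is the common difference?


d = (aₙ - a₁)/(n-1)
= (260 - 88)/(44-1)
= 172/43 = 4

d = 4


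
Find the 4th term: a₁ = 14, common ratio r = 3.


aₙ = a₁·r^(n-1)
= 14×3^3
= 14×27
= 378

a_4 = 378


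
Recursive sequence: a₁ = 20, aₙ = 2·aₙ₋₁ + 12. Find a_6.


Computing step by step:
a_1 = 20
a_2 = 52
a_3 = 116
a_4 = 244
a_5 = 500
a_6 = 1012


a_6 = 1012


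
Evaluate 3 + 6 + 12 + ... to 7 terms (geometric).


Sₙ = 3×(2^7 - 1)/(2 - 1)
= 3×(128 - 1)/1
= 3×127/1
= 381

S_7 = 381


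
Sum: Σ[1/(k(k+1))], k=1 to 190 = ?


1/(k(k+1)) = 1/k - 1/(k+1) (partial fractions)
Telescoping: Σ = 1 - 1/191 = 190/191

Sum = 190/191


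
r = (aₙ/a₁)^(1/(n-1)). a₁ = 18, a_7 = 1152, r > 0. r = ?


r^(n-1) = aₙ/a₁
r^6 = 1152/18 = 64
r = 64^(1/6)
= ±2; taking r > 0 gives r = 2

r = 2


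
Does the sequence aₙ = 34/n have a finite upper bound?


a₁ = 34, a₂ = 34/2, a₃ = 34/3, ...
0 < aₙ ≤ 34 for all n ≥ 1
Lower bound: 0, Upper bound: 34
The sequence IS bounded

Bounded (0 < aₙ ≤ 34)


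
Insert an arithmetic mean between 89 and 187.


AM = (89 + 187)/2 = 276/2 = 138

AM = 138


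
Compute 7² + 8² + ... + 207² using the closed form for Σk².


Σₖ₌7^207 k² = Σₖ₌₁^207 k² − Σₖ₌₁^6 k²
= 207·208·415/6 − 6·7·13/6
= 2978040 − 91 = 2977949

Σk² = 2977949


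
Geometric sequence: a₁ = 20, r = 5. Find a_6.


aₙ = a₁·r^(n-1)
= 20×5^5
= 20×3125
= 62500

a_6 = 62500


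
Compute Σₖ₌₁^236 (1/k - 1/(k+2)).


Telescoping with gap 2: two head and two tail terms survive.
= (1 + 1/2) - (1/237 + 1/238)
= 3/2 - 1/237 - 1/238 = 42067/28203

Sum = 42067/28203


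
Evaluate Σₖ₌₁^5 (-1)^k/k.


S = -1 + 1/2 - 1/3 + 1/4 - 1/5
= -0.7833
(Full series converges to -ln(2) ≈ -0.6931)

S_5 = -0.7833


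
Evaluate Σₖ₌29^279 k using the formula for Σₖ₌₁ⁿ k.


Σₖ₌29^279 k = Σₖ₌₁^279 k − Σₖ₌₁^28 k
= 279·280/2 − 28·29/2
= 39060 − 406 = 38654

Σk = 38654


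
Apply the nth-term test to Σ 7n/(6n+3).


lim(n→∞) 7n/(6n+3) = 7/6 = 7/6  (divide numerator and denominator by n)
lim aₙ = 7/6 ≠ 0 → series DIVERGES

Diverges (lim aₙ = 7/6 ≠ 0)


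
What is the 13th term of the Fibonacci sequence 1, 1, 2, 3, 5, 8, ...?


Fibonacci sequence: 1, 1, 2, 3, 5, 8, 13, 21, 34, 55, 89, ...
F(13) = 233

F(13) = 233


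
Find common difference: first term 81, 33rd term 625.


d = (aₙ - a₁)/(n-1)
= (625 - 81)/(33-1)
= 544/32 = 17

d = 17


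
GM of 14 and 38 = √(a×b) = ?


GM = √(14×38) = √532 = 23.0651

GM = 23.0651


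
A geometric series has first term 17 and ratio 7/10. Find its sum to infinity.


S∞ = a₁/(1-r) = 17/(1 - 7/10)
= 17/(3/10)
= 170/3

S∞ = 170/3


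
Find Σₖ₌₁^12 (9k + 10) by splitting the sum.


Σ(9k+10) = 9·Σk + 10·n
= 9·78 + 10·12
= 702 + 120 = 822

Σ = 822


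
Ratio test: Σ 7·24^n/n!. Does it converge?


aₙ = 7·24^n/n!
a_{n+1}/aₙ = 24^(n+1)/(n+1)! × n!/24^n  (constant 7 cancels)
= 24/(n+1)
L = lim(n→∞) 24/(n+1) = 0
L < 1 → series CONVERGES

Converges (ratio test: L = 0 < 1)


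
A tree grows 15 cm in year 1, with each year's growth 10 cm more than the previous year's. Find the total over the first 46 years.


aₙ = 15 + (46-1)×10 = 465
Sₙ = n(a₁+aₙ)/2 = 46×(15+465)/2
= 46×480/2 = 11040

S_46 = 11040


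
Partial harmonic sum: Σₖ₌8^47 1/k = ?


Σₖ₌8^47 1/k = 1/8 + 1/9 + 1/10 + ... + 1/47
= 816866824984547958443/442720643463713815200
≈ 1.8451

Sum = 816866824984547958443/442720643463713815200 ≈ 1.8451


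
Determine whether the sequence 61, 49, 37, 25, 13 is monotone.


Differences: -12, -12, -12, -12
All differences < 0 → strictly DECREASING

Monotonically decreasing


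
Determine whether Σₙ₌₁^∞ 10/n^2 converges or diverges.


p-series test: Σ c/n^p converges if p > 1, diverges if p ≤ 1 (constant c > 0 doesn't affect convergence).
p = 2
2 > 1 → CONVERGES

Converges (p = 2 > 1)


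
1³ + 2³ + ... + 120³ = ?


n(n+1)/2 = 120×121/2 = 7260
Σk³ = 7260² = 52707600

Σk³ = 52707600


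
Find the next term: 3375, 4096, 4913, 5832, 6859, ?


Pattern: perfect cubes: n³
Terms: 3375, 4096, 4913, 5832, 6859
Next term = 8000

Next term = 8000


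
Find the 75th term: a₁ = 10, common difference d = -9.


aₙ = a₁ + (n-1)d
= 10 + (75-1)×-9
= 10 - 666
= -656

a_75 = -656


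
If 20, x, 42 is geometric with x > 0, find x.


GM = √(20×42) = √840 = 28.9828

GM = 28.9828


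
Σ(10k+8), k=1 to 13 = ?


Σ(10k+8) = 10·Σk + 8·n
= 10·91 + 8·13
= 910 + 104 = 1014

Σ = 1014


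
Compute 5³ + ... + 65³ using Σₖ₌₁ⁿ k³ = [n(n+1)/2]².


Σₖ₌5^65 k³ = [65·66/2]² − [4·5/2]²
= 4601025 − 100 = 4600925

Σk³ = 4600925


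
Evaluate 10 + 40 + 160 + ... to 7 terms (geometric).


Sₙ = 10×(4^7 - 1)/(4 - 1)
= 10×(16384 - 1)/3
= 10×16383/3
= 54610

S_7 = 54610


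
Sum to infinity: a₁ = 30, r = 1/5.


S∞ = a₁/(1-r) = 30/(1 - 1/5)
= 30/(4/5)
= 75/2

S∞ = 75/2


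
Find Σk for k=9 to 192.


Σₖ₌9^192 k = Σₖ₌₁^192 k − Σₖ₌₁^8 k
= 192·193/2 − 8·9/2
= 18528 − 36 = 18492

Σk = 18492


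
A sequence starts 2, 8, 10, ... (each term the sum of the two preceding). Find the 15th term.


Computing iteratively: 2, 8, 10, 18, 28, 46, 74, 120, 194, 314, 508, 822, ...
a_15 = 3482

a_15 = 3482


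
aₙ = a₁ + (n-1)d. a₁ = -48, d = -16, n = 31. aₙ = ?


aₙ = a₁ + (n-1)d
= -48 + (31-1)×-16
= -48 - 480
= -528

a_31 = -528


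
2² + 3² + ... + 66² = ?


Σₖ₌2^66 k² = Σₖ₌₁^66 k² − Σₖ₌₁^1 k²
= 66·67·133/6 − 1·2·3/6
= 98021 − 1 = 98020

Σk² = 98020


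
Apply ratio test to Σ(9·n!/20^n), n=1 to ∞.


aₙ = 9·n!/20^n
a_{n+1}/aₙ = (n+1)!/20^(n+1) × 20^n/n!  (constant 9 cancels)
= (n+1)/20
L = lim(n→∞) (n+1)/20 = ∞
L > 1 → series DIVERGES

Diverges (ratio test: L = ∞ > 1)


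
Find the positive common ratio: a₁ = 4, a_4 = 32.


r^(n-1) = aₙ/a₁
r^3 = 32/4 = 8
r = 8^(1/3)
= 2

r = 2


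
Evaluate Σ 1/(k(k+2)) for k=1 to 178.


1/(k(k+2)) = (1/2)·(1/k - 1/(k+2)) (partial fractions)
Telescoping: Σ = (1/2)·(1 + 1/2 - 1/179 - 1/180) = 47971/64440

Sum = 47971/64440


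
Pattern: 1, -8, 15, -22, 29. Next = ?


Pattern: alternating sign, magnitude arithmetic (d=7)
Terms: 1, -8, 15, -22, 29
Next term = -36

Next term = -36


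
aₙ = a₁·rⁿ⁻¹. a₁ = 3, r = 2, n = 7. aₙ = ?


aₙ = a₁·r^(n-1)
= 3×2^6
= 3×64
= 192

a_7 = 192


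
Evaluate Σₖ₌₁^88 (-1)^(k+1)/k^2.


S = 1 - 1/4 + 1/9 - 1/16 + 1/25 - 1/36 + 1/49 - 1/64 ± ...
= 0.8224
(Full series converges to +π²/12 ≈ +0.8225)

S_88 = 0.8224


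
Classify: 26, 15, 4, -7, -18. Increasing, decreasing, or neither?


Differences: -11, -11, -11, -11
All differences < 0 → strictly DECREASING

Monotonically decreasing


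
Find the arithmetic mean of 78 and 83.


AM = (78 + 83)/2 = 161/2 = 80.5

AM = 80.5


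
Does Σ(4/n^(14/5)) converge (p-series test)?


p-series test: Σ c/n^p converges if p > 1, diverges if p ≤ 1 (constant c > 0 doesn't affect convergence).
p = 14/5
14/5 > 1 → CONVERGES

Converges (p = 14/5 > 1)


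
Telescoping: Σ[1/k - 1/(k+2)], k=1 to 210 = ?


Telescoping with gap 2: two head and two tail terms survive.
= (1 + 1/2) - (1/211 + 1/212)
= 3/2 - 1/211 - 1/212 = 66675/44732

Sum = 66675/44732


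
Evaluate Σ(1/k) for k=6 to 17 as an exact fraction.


Σₖ₌6^17 1/k = 1/6 + 1/7 + 1/8 + ... + 1/17
= 2833255/2450448
≈ 1.1562

Sum = 2833255/2450448 ≈ 1.1562


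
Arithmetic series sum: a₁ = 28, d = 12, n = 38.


aₙ = 28 + (38-1)×12 = 472
Sₙ = n(a₁+aₙ)/2 = 38×(28+472)/2
= 38×500/2 = 9500

S_38 = 9500


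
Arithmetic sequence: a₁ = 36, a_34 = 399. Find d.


d = (aₙ - a₁)/(n-1)
= (399 - 36)/(34-1)
= 363/33 = 11

d = 11


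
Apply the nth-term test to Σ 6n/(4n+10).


lim(n→∞) 6n/(4n+10) = 6/4 = 3/2  (divide numerator and denominator by n)
lim aₙ = 3/2 ≠ 0 → series DIVERGES

Diverges (lim aₙ = 3/2 ≠ 0)


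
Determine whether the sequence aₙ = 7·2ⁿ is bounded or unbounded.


aₙ = 7·2ⁿ → as n→∞, aₙ→∞ (since base 2 > 1)
No finite upper bound exists
The sequence is UNBOUNDED

Unbounded (aₙ → ∞ as n → ∞)


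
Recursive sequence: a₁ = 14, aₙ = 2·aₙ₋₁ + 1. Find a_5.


Computing step by step:
a_1 = 14
a_2 = 29
a_3 = 59
a_4 = 119
a_5 = 239


a_5 = 239


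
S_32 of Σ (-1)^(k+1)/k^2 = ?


S = 1 - 1/4 + 1/9 - 1/16 + 1/25 - 1/36 + 1/49 - 1/64 ± ...
= 0.822
(Full series converges to +π²/12 ≈ +0.8225)

S_32 = 0.822


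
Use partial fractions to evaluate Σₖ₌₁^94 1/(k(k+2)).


1/(k(k+2)) = (1/2)·(1/k - 1/(k+2)) (partial fractions)
Telescoping: Σ = (1/2)·(1 + 1/2 - 1/95 - 1/96) = 13489/18240

Sum = 13489/18240


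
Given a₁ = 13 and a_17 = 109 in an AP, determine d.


d = (aₙ - a₁)/(n-1)
= (109 - 13)/(17-1)
= 96/16 = 6

d = 6


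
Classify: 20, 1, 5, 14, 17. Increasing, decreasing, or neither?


Differences: -19, 4, 9, 3
Difference at position 2 is +4 (> 0) but position 1 is -19 (< 0) — sequence both rises and falls
→ NOT monotonic

Not monotonic


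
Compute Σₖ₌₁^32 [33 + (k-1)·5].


aₙ = 33 + (32-1)×5 = 188
Sₙ = n(a₁+aₙ)/2 = 32×(33+188)/2
= 32×221/2 = 3536

S_32 = 3536


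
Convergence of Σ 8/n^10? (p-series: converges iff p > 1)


p-series test: Σ c/n^p converges if p > 1, diverges if p ≤ 1 (constant c > 0 doesn't affect convergence).
p = 10
10 > 1 → CONVERGES

Converges (p = 10 > 1)


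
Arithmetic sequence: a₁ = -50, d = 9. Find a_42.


aₙ = a₁ + (n-1)d
= -50 + (42-1)×9
= -50 + 369
= 319

a_42 = 319


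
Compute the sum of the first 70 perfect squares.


n = 70
n(n+1)(2n+1)/6 = 70×71×141/6
= 700770/6 = 116795

Σk² = 116795


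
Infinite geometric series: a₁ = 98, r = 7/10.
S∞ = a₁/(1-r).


S∞ = a₁/(1-r) = 98/(1 - 7/10)
= 98/(3/10)
= 980/3

S∞ = 980/3


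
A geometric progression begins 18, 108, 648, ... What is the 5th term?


aₙ = a₁·r^(n-1)
= 18×6^4
= 18×1296
= 23328

a_5 = 23328


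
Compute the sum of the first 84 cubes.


n(n+1)/2 = 84×85/2 = 3570
Σk³ = 3570² = 12744900

Σk³ = 12744900


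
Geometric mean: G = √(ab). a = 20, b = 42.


GM = √(20×42) = √840 = 28.9828

GM = 28.9828


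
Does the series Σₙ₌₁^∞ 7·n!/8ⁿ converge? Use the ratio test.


aₙ = 7·n!/8^n
a_{n+1}/aₙ = (n+1)!/8^(n+1) × 8^n/n!  (constant 7 cancels)
= (n+1)/8
L = lim(n→∞) (n+1)/8 = ∞
L > 1 → series DIVERGES

Diverges (ratio test: L = ∞ > 1)


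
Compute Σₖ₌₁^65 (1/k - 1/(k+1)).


Telescoping: adjacent terms cancel.
= 1/1 - 1/66
= 1 - 1/66 = 65/66

Sum = 65/66


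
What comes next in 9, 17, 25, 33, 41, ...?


Pattern: arithmetic (d=8)
Terms: 9, 17, 25, 33, 41
Next term = 49

Next term = 49


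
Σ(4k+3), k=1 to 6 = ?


Σ(4k+3) = 4·Σk + 3·n
= 4·21 + 3·6
= 84 + 18 = 102

Σ = 102


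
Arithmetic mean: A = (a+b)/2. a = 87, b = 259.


AM = (87 + 259)/2 = 346/2 = 173

AM = 173


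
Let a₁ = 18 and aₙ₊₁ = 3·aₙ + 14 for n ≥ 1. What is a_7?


Computing step by step:
a_1 = 18
a_2 = 68
a_3 = 218
a_4 = 668
a_5 = 2018
a_6 = 6068
a_7 = 18218


a_7 = 18218


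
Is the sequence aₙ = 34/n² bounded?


a₁ = 34, a₂ = 34/4, a₃ = 34/9, ...
0 < aₙ ≤ 34 for all n ≥ 1
The sequence IS bounded

Bounded (0 < aₙ ≤ 34)


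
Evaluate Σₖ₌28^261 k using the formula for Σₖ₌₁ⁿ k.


Σₖ₌28^261 k = Σₖ₌₁^261 k − Σₖ₌₁^27 k
= 261·262/2 − 27·28/2
= 34191 − 378 = 33813

Σk = 33813


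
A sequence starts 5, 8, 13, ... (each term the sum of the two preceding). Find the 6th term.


Computing iteratively: 5, 8, 13, 21, 34, 55
a_6 = 55

a_6 = 55


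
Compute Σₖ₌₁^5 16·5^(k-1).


Sₙ = 16×(5^5 - 1)/(5 - 1)
= 16×(3125 - 1)/4
= 16×3124/4
= 12496

S_5 = 12496


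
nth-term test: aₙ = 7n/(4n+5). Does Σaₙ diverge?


lim(n→∞) 7n/(4n+5) = 7/4 = 7/4  (divide numerator and denominator by n)
lim aₙ = 7/4 ≠ 0 → series DIVERGES

Diverges (lim aₙ = 7/4 ≠ 0)


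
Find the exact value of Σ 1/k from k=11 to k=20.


Σₖ₌11^20 1/k = 1/11 + 1/12 + 1/13 + 1/14 + 1/15 + 1/16 + 1/17 + 1/18 + 1/19 + 1/20
= 155685007/232792560
≈ 0.6688

Sum = 155685007/232792560 ≈ 0.6688


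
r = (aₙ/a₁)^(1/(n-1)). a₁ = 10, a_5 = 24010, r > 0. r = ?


r^(n-1) = aₙ/a₁
r^4 = 24010/10 = 2401
r = 2401^(1/4)
= ±7; taking r > 0 gives r = 7

r = 7


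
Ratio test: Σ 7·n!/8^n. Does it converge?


aₙ = 7·n!/8^n
a_{n+1}/aₙ = (n+1)!/8^(n+1) × 8^n/n!  (constant 7 cancels)
= (n+1)/8
L = lim(n→∞) (n+1)/8 = ∞
L > 1 → series DIVERGES

Diverges (ratio test: L = ∞ > 1)


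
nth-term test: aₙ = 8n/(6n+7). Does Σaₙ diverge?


lim(n→∞) 8n/(6n+7) = 8/6 = 4/3  (divide numerator and denominator by n)
lim aₙ = 4/3 ≠ 0 → series DIVERGES

Diverges (lim aₙ = 4/3 ≠ 0)


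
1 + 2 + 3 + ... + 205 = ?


n(n+1)/2 = 205×206/2 = 42230/2 = 21115

Σk = 21115


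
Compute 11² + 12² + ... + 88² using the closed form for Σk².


Σₖ₌11^88 k² = Σₖ₌₁^88 k² − Σₖ₌₁^10 k²
= 88·89·177/6 − 10·11·21/6
= 231044 − 385 = 230659

Σk² = 230659


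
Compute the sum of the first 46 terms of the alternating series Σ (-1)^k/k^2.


S = -1 + 1/4 - 1/9 + 1/16 - 1/25 + 1/36 - 1/49 + 1/64 ± ...
= -0.8222
(Full series converges to -π²/12 ≈ -0.8225)

S_46 = -0.8222


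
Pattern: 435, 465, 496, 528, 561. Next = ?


Pattern: triangular numbers: n(n+1)/2
Terms: 435, 465, 496, 528, 561
Next term = 595

Next term = 595


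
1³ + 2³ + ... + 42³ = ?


n(n+1)/2 = 42×43/2 = 903
Σk³ = 903² = 815409

Σk³ = 815409


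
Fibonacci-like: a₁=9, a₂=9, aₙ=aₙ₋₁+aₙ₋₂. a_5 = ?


Computing iteratively: 9, 9, 18, 27, 45
a_5 = 45

a_5 = 45


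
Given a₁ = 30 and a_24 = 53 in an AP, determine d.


d = (aₙ - a₁)/(n-1)
= (53 - 30)/(24-1)
= 23/23 = 1

d = 1


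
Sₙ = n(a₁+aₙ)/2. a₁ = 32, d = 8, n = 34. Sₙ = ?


aₙ = 32 + (34-1)×8 = 296
Sₙ = n(a₁+aₙ)/2 = 34×(32+296)/2
= 34×328/2 = 5576

S_34 = 5576


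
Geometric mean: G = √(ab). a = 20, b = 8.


GM = √(20×8) = √160 = 12.6491

GM = 12.6491


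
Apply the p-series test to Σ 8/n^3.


p-series test: Σ c/n^p converges if p > 1, diverges if p ≤ 1 (constant c > 0 doesn't affect convergence).
p = 3
3 > 1 → CONVERGES

Converges (p = 3 > 1)


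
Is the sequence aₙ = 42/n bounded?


a₁ = 42, a₂ = 42/2, a₃ = 42/3, ...
0 < aₙ ≤ 42 for all n ≥ 1
Lower bound: 0, Upper bound: 42
The sequence IS bounded

Bounded (0 < aₙ ≤ 42)


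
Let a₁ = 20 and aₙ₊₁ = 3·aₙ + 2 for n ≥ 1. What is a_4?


Computing step by step:
a_1 = 20
a_2 = 62
a_3 = 188
a_4 = 566


a_4 = 566


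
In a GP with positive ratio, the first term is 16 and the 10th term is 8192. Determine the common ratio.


r^(n-1) = aₙ/a₁
r^9 = 8192/16 = 512
r = 512^(1/9)
= 2

r = 2


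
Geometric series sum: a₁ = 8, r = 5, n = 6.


Sₙ = 8×(5^6 - 1)/(5 - 1)
= 8×(15625 - 1)/4
= 8×15624/4
= 31248

S_6 = 31248


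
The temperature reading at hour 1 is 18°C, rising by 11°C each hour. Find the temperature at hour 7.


aₙ = a₁ + (n-1)d
= 18 + (7-1)×11
= 18 + 66
= 84

a_7 = 84


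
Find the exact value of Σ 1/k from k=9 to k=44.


Σₖ₌9^44 1/k = 1/9 + 1/10 + 1/11 + ... + 1/44
= 15588182086317806089/9419588158802421600
≈ 1.6549

Sum = 15588182086317806089/9419588158802421600 ≈ 1.6549


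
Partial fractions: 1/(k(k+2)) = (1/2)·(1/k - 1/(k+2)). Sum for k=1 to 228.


1/(k(k+2)) = (1/2)·(1/k - 1/(k+2)) (partial fractions)
Telescoping: Σ = (1/2)·(1 + 1/2 - 1/229 - 1/230) = 39273/52670

Sum = 39273/52670


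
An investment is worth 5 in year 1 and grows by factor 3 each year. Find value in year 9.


aₙ = a₁·r^(n-1)
= 5×3^8
= 5×6561
= 32805

a_9 = 32805


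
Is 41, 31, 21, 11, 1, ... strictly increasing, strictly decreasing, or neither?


Differences: -10, -10, -10, -10
All differences < 0 → strictly DECREASING

Monotonically decreasing


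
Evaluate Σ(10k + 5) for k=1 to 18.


Σ(10k+5) = 10·Σk + 5·n
= 10·171 + 5·18
= 1710 + 90 = 1800

Σ = 1800


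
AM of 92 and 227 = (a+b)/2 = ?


AM = (92 + 227)/2 = 319/2 = 159.5

AM = 159.5


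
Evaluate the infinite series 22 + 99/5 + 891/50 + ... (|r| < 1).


S∞ = a₁/(1-r) = 22/(1 - 9/10)
= 22/(1/10)
= 220

S∞ = 220


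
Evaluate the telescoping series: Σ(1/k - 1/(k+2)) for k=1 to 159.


Telescoping with gap 2: two head and two tail terms survive.
= (1 + 1/2) - (1/160 + 1/161)
= 3/2 - 1/160 - 1/161 = 38319/25760

Sum = 38319/25760


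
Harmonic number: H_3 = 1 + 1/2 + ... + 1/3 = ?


H_3 = 1/1 + 1/2 + 1/3
= 11/6
≈ 1.8333

H_3 = 11/6 ≈ 1.8333


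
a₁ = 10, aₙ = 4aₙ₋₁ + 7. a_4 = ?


Computing step by step:
a_1 = 10
a_2 = 47
a_3 = 195
a_4 = 787


a_4 = 787


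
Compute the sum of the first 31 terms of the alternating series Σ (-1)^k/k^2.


S = -1 + 1/4 - 1/9 + 1/16 - 1/25 + 1/36 - 1/49 + 1/64 ± ...
= -0.823
(Full series converges to -π²/12 ≈ -0.8225)

S_31 = -0.823


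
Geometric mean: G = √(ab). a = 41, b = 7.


GM = √(41×7) = √287 = 16.9411

GM = 16.9411


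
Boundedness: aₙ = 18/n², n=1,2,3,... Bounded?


a₁ = 18, a₂ = 18/4, a₃ = 18/9, ...
0 < aₙ ≤ 18 for all n ≥ 1
The sequence IS bounded

Bounded (0 < aₙ ≤ 18)


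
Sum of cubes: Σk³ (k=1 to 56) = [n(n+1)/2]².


n(n+1)/2 = 56×57/2 = 1596
Σk³ = 1596² = 2547216

Σk³ = 2547216


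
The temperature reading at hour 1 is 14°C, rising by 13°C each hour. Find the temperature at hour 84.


aₙ = a₁ + (n-1)d
= 14 + (84-1)×13
= 14 + 1079
= 1093

a_84 = 1093


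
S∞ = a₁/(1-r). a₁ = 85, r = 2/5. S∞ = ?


S∞ = a₁/(1-r) = 85/(1 - 2/5)
= 85/(3/5)
= 425/3

S∞ = 425/3


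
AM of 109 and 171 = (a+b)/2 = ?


AM = (109 + 171)/2 = 280/2 = 140

AM = 140


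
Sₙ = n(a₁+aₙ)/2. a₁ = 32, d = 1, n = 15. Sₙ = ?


aₙ = 32 + (15-1)×1 = 46
Sₙ = n(a₁+aₙ)/2 = 15×(32+46)/2
= 15×78/2 = 585

S_15 = 585


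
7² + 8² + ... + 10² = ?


Σₖ₌7^10 k² = Σₖ₌₁^10 k² − Σₖ₌₁^6 k²
= 10·11·21/6 − 6·7·13/6
= 385 − 91 = 294

Σk² = 294


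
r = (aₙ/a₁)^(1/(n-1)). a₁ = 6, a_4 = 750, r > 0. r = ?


r^(n-1) = aₙ/a₁
r^3 = 750/6 = 125
r = 125^(1/3)
= 5

r = 5


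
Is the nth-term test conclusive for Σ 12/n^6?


lim(n→∞) 12/n^6 = 0
lim aₙ = 0 → nth-term test is INCONCLUSIVE
(Need other tests; this is actually a convergent p-series with p=6 > 1)

Inconclusive (lim aₙ = 0; need another test)


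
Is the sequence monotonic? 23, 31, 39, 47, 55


Differences: 8, 8, 8, 8
All differences > 0 → strictly INCREASING

Monotonically increasing


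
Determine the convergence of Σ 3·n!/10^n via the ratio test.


aₙ = 3·n!/10^n
a_{n+1}/aₙ = (n+1)!/10^(n+1) × 10^n/n!  (constant 3 cancels)
= (n+1)/10
L = lim(n→∞) (n+1)/10 = ∞
L > 1 → series DIVERGES

Diverges (ratio test: L = ∞ > 1)


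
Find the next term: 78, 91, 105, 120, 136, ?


Pattern: triangular numbers: n(n+1)/2
Terms: 78, 91, 105, 120, 136
Next term = 153

Next term = 153


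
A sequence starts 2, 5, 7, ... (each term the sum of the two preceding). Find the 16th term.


Computing iteratively: 2, 5, 7, 12, 19, 31, 50, 81, 131, 212, 343, 555, ...
a_16 = 3804

a_16 = 3804


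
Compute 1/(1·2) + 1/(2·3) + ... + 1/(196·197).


1/(k(k+1)) = 1/k - 1/(k+1) (partial fractions)
Telescoping: Σ = 1 - 1/197 = 196/197

Sum = 196/197


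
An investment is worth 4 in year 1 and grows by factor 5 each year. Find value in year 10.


aₙ = a₁·r^(n-1)
= 4×5^9
= 4×1953125
= 7812500

a_10 = 7812500


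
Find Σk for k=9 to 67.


Σₖ₌9^67 k = Σₖ₌₁^67 k − Σₖ₌₁^8 k
= 67·68/2 − 8·9/2
= 2278 − 36 = 2242

Σk = 2242


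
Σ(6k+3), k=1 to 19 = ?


Σ(6k+3) = 6·Σk + 3·n
= 6·190 + 3·19
= 1140 + 57 = 1197

Σ = 1197


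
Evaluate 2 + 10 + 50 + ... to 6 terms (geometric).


Sₙ = 2×(5^6 - 1)/(5 - 1)
= 2×(15625 - 1)/4
= 2×15624/4
= 7812

S_6 = 7812


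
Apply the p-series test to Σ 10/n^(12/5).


p-series test: Σ c/n^p converges if p > 1, diverges if p ≤ 1 (constant c > 0 doesn't affect convergence).
p = 12/5
12/5 > 1 → CONVERGES

Converges (p = 12/5 > 1)


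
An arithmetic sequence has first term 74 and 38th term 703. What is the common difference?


d = (aₙ - a₁)/(n-1)
= (703 - 74)/(38-1)
= 629/37 = 17

d = 17


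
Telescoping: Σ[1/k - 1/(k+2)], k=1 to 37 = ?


Telescoping with gap 2: two head and two tail terms survive.
= (1 + 1/2) - (1/38 + 1/39)
= 3/2 - 1/38 - 1/39 = 1073/741

Sum = 1073/741


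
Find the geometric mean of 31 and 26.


GM = √(31×26) = √806 = 28.3901

GM = 28.3901


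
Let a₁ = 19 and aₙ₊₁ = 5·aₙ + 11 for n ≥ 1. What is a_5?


Computing step by step:
a_1 = 19
a_2 = 106
a_3 = 541
a_4 = 2716
a_5 = 13591


a_5 = 13591


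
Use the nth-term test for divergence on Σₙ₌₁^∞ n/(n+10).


lim(n→∞) n/(n+10) = 1/1 = 1  (divide numerator and denominator by n)
lim aₙ = 1 ≠ 0 → series DIVERGES

Diverges (lim aₙ = 1 ≠ 0)


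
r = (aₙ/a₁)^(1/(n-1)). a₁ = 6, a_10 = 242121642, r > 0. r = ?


r^(n-1) = aₙ/a₁
r^9 = 242121642/6 = 40353607
r = 40353607^(1/9)
= 7

r = 7


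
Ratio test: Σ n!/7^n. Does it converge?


aₙ = n!/7^n
a_{n+1}/aₙ = (n+1)!/7^(n+1) × 7^n/n!
= (n+1)/7
L = lim(n→∞) (n+1)/7 = ∞
L > 1 → series DIVERGES

Diverges (ratio test: L = ∞ > 1)


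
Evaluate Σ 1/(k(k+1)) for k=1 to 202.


1/(k(k+1)) = 1/k - 1/(k+1) (partial fractions)
Telescoping: Σ = 1 - 1/203 = 202/203

Sum = 202/203


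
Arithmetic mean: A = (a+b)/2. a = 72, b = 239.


AM = (72 + 239)/2 = 311/2 = 155.5

AM = 155.5


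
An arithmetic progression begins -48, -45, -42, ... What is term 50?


aₙ = a₁ + (n-1)d
= -48 + (50-1)×3
= -48 + 147
= 99

a_50 = 99


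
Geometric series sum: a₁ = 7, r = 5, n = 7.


Sₙ = 7×(5^7 - 1)/(5 - 1)
= 7×(78125 - 1)/4
= 7×78124/4
= 136717

S_7 = 136717


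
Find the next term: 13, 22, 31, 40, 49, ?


Pattern: arithmetic (d=9)
Terms: 13, 22, 31, 40, 49
Next term = 58

Next term = 58


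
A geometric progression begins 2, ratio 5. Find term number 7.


aₙ = a₁·r^(n-1)
= 2×5^6
= 2×15625
= 31250

a_7 = 31250


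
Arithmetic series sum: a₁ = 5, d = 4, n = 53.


aₙ = 5 + (53-1)×4 = 213
Sₙ = n(a₁+aₙ)/2 = 53×(5+213)/2
= 53×218/2 = 5777

S_53 = 5777


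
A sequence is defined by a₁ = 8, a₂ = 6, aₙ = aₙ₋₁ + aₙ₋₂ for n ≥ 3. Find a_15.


Computing iteratively: 8, 6, 14, 20, 34, 54, 88, 142, 230, 372, 602, 974, ...
a_15 = 4126

a_15 = 4126


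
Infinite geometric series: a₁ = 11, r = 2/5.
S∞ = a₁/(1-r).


S∞ = a₁/(1-r) = 11/(1 - 2/5)
= 11/(3/5)
= 55/3

S∞ = 55/3


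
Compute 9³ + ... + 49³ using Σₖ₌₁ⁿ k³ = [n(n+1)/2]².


Σₖ₌9^49 k³ = [49·50/2]² − [8·9/2]²
= 1500625 − 1296 = 1499329

Σk³ = 1499329


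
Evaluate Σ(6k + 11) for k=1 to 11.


Σ(6k+11) = 6·Σk + 11·n
= 6·66 + 11·11
= 396 + 121 = 517

Σ = 517


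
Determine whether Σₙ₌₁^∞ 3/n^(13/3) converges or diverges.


p-series test: Σ c/n^p converges if p > 1, diverges if p ≤ 1 (constant c > 0 doesn't affect convergence).
p = 13/3
13/3 > 1 → CONVERGES

Converges (p = 13/3 > 1)


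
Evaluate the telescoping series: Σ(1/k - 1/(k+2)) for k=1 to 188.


Telescoping with gap 2: two head and two tail terms survive.
= (1 + 1/2) - (1/189 + 1/190)
= 3/2 - 1/189 - 1/190 = 26743/17955

Sum = 26743/17955


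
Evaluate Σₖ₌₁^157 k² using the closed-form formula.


n = 157
n(n+1)(2n+1)/6 = 157×158×315/6
= 7813890/6 = 1302315

Σk² = 1302315


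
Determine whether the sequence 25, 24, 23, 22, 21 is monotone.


Differences: -1, -1, -1, -1
All differences < 0 → strictly DECREASING

Monotonically decreasing


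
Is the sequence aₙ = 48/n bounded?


a₁ = 48, a₂ = 48/2, a₃ = 48/3, ...
0 < aₙ ≤ 48 for all n ≥ 1
Lower bound: 0, Upper bound: 48
The sequence IS bounded

Bounded (0 < aₙ ≤ 48)


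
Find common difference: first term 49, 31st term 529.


d = (aₙ - a₁)/(n-1)
= (529 - 49)/(31-1)
= 480/30 = 16

d = 16


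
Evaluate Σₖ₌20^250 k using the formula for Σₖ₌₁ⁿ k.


Σₖ₌20^250 k = Σₖ₌₁^250 k − Σₖ₌₁^19 k
= 250·251/2 − 19·20/2
= 31375 − 190 = 31185

Σk = 31185


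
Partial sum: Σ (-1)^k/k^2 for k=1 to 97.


S = -1 + 1/4 - 1/9 + 1/16 - 1/25 + 1/36 - 1/49 + 1/64 ± ...
= -0.8225
(Full series converges to -π²/12 ≈ -0.8225)

S_97 = -0.8225


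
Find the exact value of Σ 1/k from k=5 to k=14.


Σₖ₌5^14 1/k = 1/5 + 1/6 + 1/7 + 1/8 + 1/9 + 1/10 + 1/11 + 1/12 + 1/13 + 1/14
= 420983/360360
≈ 1.1682

Sum = 420983/360360 ≈ 1.1682


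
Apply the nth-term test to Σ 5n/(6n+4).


lim(n→∞) 5n/(6n+4) = 5/6 = 5/6  (divide numerator and denominator by n)
lim aₙ = 5/6 ≠ 0 → series DIVERGES

Diverges (lim aₙ = 5/6 ≠ 0)


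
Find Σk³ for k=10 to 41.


Σₖ₌10^41 k³ = [41·42/2]² − [9·10/2]²
= 741321 − 2025 = 739296

Σk³ = 739296


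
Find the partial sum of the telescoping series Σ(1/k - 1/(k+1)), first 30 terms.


Telescoping: adjacent terms cancel.
= 1/1 - 1/31
= 1 - 1/31 = 30/31

Sum = 30/31


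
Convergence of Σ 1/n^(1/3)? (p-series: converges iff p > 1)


p-series test: Σ c/n^p converges if p > 1, diverges if p ≤ 1 (constant c > 0 doesn't affect convergence).
p = 1/3
1/3 ≤ 1 → DIVERGES

Diverges (p = 1/3 ≤ 1)


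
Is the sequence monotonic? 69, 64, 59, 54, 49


Differences: -5, -5, -5, -5
All differences < 0 → strictly DECREASING

Monotonically decreasing


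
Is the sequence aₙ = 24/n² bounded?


a₁ = 24, a₂ = 24/4, a₃ = 24/9, ...
0 < aₙ ≤ 24 for all n ≥ 1
The sequence IS bounded

Bounded (0 < aₙ ≤ 24)


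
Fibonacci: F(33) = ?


Fibonacci sequence: 1, 1, 2, 3, 5, 8, 13, 21, 34, 55, 89, ...
F(33) = 3524578

F(33) = 3524578


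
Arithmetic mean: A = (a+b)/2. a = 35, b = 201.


AM = (35 + 201)/2 = 236/2 = 118

AM = 118


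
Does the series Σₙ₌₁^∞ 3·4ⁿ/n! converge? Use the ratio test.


aₙ = 3·4^n/n!
a_{n+1}/aₙ = 4^(n+1)/(n+1)! × n!/4^n  (constant 3 cancels)
= 4/(n+1)
L = lim(n→∞) 4/(n+1) = 0
L < 1 → series CONVERGES

Converges (ratio test: L = 0 < 1)


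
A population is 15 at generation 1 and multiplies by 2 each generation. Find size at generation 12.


aₙ = a₁·r^(n-1)
= 15×2^11
= 15×2048
= 30720

a_12 = 30720


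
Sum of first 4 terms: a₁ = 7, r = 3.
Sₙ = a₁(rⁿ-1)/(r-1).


Sₙ = 7×(3^4 - 1)/(3 - 1)
= 7×(81 - 1)/2
= 7×80/2
= 280

S_4 = 280


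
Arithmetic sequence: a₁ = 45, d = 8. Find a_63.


aₙ = a₁ + (n-1)d
= 45 + (63-1)×8
= 45 + 496
= 541

a_63 = 541


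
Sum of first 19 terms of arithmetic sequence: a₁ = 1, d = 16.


aₙ = 1 + (19-1)×16 = 289
Sₙ = n(a₁+aₙ)/2 = 19×(1+289)/2
= 19×290/2 = 2755

S_19 = 2755


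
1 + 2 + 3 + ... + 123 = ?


n(n+1)/2 = 123×124/2 = 15252/2 = 7626

Σk = 7626


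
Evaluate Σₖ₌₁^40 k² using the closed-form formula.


n = 40
n(n+1)(2n+1)/6 = 40×41×81/6
= 132840/6 = 22140

Σk² = 22140


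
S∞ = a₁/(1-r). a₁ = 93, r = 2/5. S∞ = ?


S∞ = a₁/(1-r) = 93/(1 - 2/5)
= 93/(3/5)
= 155

S∞ = 155


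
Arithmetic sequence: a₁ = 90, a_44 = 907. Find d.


d = (aₙ - a₁)/(n-1)
= (907 - 90)/(44-1)
= 817/43 = 19

d = 19


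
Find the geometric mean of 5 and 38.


GM = √(5×38) = √190 = 13.784

GM = 13.784


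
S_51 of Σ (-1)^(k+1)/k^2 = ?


S = 1 - 1/4 + 1/9 - 1/16 + 1/25 - 1/36 + 1/49 - 1/64 ± ...
= 0.8227
(Full series converges to +π²/12 ≈ +0.8225)

S_51 = 0.8227


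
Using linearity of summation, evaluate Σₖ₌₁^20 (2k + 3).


Σ(2k+3) = 2·Σk + 3·n
= 2·210 + 3·20
= 420 + 60 = 480

Σ = 480


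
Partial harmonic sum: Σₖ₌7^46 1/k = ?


Σₖ₌7^46 1/k = 1/7 + 1/8 + 1/9 + ... + 1/46
= 2646483413479779667/1345655451257488800
≈ 1.9667

Sum = 2646483413479779667/1345655451257488800 ≈ 1.9667


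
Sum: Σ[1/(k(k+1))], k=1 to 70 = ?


1/(k(k+1)) = 1/k - 1/(k+1) (partial fractions)
Telescoping: Σ = 1 - 1/71 = 70/71

Sum = 70/71


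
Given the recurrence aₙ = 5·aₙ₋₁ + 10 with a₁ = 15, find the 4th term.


Computing step by step:
a_1 = 15
a_2 = 85
a_3 = 435
a_4 = 2185


a_4 = 2185


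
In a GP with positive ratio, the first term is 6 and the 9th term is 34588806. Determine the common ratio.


r^(n-1) = aₙ/a₁
r^8 = 34588806/6 = 5764801
r = 5764801^(1/8)
= ±7; taking r > 0 gives r = 7

r = 7


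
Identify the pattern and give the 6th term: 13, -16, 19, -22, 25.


Pattern: alternating sign, magnitude arithmetic (d=3)
Terms: 13, -16, 19, -22, 25
Next term = -28

Next term = -28


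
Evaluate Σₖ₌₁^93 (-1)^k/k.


S = -1 + 1/2 - 1/3 + 1/4 - 1/5 + 1/6 - 1/7 + 1/8 ± ...
= -0.6985
(Full series converges to -ln(2) ≈ -0.6931)

S_93 = -0.6985


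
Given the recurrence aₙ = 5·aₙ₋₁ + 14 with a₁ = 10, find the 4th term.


Computing step by step:
a_1 = 10
a_2 = 64
a_3 = 334
a_4 = 1684


a_4 = 1684


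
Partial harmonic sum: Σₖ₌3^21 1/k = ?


Σₖ₌3^21 1/k = 1/3 + 1/4 + 1/5 + ... + 1/21
= 11098301/5173168
≈ 2.1454

Sum = 11098301/5173168 ≈ 2.1454


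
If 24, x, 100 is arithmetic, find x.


AM = (24 + 100)/2 = 124/2 = 62

AM = 62


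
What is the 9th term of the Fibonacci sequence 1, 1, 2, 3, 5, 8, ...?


Fibonacci sequence: 1, 1, 2, 3, 5, 8, 13, 21, 34
F(9) = 34

F(9) = 34
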